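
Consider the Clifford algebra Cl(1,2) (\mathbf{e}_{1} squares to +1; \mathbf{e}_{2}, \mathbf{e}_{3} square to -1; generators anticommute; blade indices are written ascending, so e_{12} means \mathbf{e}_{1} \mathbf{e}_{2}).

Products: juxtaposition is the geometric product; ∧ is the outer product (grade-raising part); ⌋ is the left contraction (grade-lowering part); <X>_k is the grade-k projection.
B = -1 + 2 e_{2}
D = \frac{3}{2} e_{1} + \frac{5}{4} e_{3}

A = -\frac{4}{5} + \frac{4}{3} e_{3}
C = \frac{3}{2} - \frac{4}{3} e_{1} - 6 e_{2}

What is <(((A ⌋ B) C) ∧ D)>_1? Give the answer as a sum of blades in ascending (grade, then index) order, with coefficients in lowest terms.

step 1: \frac{4}{5} - \frac{8}{5} e_{2}
step 2: -\frac{42}{5} - \frac{16}{15} e_{1} - \frac{36}{5} e_{2} - \frac{32}{15} e_{12}
step 3: -\frac{63}{5} e_{1} - \frac{21}{2} e_{3} + \frac{54}{5} e_{12} - \frac{4}{3} e_{13} - 9 e_{23} - \frac{8}{3} e_{123}
step 4: -\frac{63}{5} e_{1} - \frac{21}{2} e_{3}
Answer: -\frac{63}{5} e_{1} - \frac{21}{2} e_{3}


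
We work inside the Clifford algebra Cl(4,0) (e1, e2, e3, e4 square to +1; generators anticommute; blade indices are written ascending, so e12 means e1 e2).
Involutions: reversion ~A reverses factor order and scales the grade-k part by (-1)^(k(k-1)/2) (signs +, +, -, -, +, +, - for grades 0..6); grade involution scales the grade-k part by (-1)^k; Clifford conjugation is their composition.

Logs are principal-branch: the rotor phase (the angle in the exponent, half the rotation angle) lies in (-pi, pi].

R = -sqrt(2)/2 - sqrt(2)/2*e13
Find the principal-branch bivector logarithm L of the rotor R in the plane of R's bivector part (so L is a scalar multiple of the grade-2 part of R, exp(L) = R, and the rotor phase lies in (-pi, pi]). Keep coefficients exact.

The scalar part of R is -sqrt(2)/2, which fixes the principal-branch rotor phase; the unit plane is then the bivector part divided by the sine of that phase, and L is that plane scaled by the phase.
Concretely: cos(phase) = -sqrt(2)/2 gives phase = ±3*pi/4, and since phase/sin(phase) is even the sign is immaterial: L = (phase/sin(phase)) * <R>_2 = (3*sqrt(2)*pi/4) * <R>_2.
Answer: -3*pi/4*e13


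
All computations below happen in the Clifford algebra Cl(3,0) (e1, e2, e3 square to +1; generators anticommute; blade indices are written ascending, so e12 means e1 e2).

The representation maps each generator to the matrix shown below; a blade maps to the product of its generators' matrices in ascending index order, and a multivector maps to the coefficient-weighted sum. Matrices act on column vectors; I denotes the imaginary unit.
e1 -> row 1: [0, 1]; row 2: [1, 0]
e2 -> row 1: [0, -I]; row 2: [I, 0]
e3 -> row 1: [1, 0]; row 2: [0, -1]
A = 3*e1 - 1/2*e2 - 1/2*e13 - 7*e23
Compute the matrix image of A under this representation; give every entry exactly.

Bivector images (products of the table entries): rho(e13) = rho(e1)rho(e3) = row 1: [0, -1]; row 2: [1, 0]; rho(e23) = rho(e2)rho(e3) = row 1: [0, I]; row 2: [I, 0].
M = (3)*rho(e1) + (-1/2)*rho(e2) + (-1/2)*rho(e13) + (-7)*rho(e23), summed entrywise:
Answer: row 1: [0, 7/2 - 13*I/2]; row 2: [5/2 - 15*I/2, 0]


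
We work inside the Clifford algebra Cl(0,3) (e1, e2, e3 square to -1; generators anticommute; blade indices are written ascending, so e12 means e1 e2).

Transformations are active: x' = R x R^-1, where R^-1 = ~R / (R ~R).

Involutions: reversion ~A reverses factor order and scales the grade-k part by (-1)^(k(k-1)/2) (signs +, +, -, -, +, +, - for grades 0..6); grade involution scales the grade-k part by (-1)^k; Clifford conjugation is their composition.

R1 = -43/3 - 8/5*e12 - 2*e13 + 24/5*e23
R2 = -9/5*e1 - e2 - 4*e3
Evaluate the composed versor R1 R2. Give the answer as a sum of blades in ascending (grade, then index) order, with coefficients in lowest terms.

Distribute over the terms of R2 (each basis-blade product reordered to ascending indices, repeated generators contracted through their squares):
R1 (-9/5*e1) = 129/5*e1 + 72/25*e2 + 18/5*e3 - 216/25*e123
R1 (-e2) = -8/5*e1 + 43/3*e2 - 24/5*e3 - 2*e123
R1 (-4*e3) = -8*e1 + 96/5*e2 + 172/3*e3 + 32/5*e123
Summing the partial products and collecting blades:
Answer: 81/5*e1 + 2731/75*e2 + 842/15*e3 - 106/25*e123


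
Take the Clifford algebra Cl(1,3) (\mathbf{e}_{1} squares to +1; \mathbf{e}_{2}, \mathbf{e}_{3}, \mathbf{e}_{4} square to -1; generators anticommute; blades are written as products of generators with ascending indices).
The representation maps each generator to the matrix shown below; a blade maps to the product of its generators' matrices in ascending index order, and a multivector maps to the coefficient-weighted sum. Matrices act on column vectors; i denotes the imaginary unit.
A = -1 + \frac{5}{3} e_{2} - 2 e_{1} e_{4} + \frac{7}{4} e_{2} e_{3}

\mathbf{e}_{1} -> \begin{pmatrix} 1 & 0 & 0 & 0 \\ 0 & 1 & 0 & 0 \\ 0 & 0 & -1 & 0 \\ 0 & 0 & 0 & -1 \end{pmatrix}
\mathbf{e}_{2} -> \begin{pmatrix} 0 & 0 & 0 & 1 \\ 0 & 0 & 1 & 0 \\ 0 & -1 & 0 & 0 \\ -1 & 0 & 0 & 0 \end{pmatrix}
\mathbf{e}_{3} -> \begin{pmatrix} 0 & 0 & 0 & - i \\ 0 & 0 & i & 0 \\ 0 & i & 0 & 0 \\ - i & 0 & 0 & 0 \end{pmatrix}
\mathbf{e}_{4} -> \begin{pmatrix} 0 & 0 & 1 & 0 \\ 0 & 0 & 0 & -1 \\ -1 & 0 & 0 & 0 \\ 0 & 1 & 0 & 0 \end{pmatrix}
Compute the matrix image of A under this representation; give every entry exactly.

Bivector images (products of the table entries): rho(e_{1} e_{4}) = rho(\mathbf{e}_{1})rho(\mathbf{e}_{4}) = \begin{pmatrix} 0 & 0 & 1 & 0 \\ 0 & 0 & 0 & -1 \\ 1 & 0 & 0 & 0 \\ 0 & -1 & 0 & 0 \end{pmatrix}; rho(e_{2} e_{3}) = rho(\mathbf{e}_{2})rho(\mathbf{e}_{3}) = \begin{pmatrix} - i & 0 & 0 & 0 \\ 0 & i & 0 & 0 \\ 0 & 0 & - i & 0 \\ 0 & 0 & 0 & i \end{pmatrix}.
M = (-1)*1 + (\frac{5}{3})*rho(e_{2}) + (-2)*rho(e_{1} e_{4}) + (\frac{7}{4})*rho(e_{2} e_{3}), summed entrywise (1 is the identity matrix):
Answer: \begin{pmatrix} -1 - \frac{7 i}{4} & 0 & -2 & \frac{5}{3} \\ 0 & -1 + \frac{7 i}{4} & \frac{5}{3} & 2 \\ -2 & - \frac{5}{3} & -1 - \frac{7 i}{4} & 0 \\ - \frac{5}{3} & 2 & 0 & -1 + \frac{7 i}{4} \end{pmatrix}


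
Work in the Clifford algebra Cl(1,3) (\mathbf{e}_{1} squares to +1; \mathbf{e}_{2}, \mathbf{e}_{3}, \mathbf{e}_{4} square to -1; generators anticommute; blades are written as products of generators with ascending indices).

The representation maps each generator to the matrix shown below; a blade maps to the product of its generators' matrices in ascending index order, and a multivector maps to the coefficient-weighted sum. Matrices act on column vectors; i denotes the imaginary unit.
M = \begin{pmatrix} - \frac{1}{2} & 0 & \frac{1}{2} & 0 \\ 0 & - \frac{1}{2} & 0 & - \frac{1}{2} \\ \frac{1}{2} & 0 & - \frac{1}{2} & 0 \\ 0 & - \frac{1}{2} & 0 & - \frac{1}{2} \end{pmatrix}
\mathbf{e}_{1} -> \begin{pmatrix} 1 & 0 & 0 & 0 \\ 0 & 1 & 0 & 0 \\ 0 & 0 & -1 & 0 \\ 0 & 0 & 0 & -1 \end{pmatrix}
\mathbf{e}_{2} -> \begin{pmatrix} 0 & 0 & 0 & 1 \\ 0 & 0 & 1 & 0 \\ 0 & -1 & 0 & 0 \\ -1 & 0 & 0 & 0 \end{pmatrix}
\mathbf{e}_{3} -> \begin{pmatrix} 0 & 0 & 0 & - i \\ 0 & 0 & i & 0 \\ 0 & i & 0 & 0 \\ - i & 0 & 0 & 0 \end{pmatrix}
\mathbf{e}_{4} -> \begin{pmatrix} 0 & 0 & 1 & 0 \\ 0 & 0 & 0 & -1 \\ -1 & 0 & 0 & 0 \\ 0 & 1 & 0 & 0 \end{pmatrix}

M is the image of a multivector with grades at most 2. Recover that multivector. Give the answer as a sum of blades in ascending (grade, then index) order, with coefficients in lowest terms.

Method: the blade images are trace-orthogonal — tr(rho(e_A) rho(e_B)^-1) = 4 if A = B and 0 otherwise — and rho(e_A)^-1 = (e_A)^2 * rho(e_A) with (e_A)^2 = +1 or -1, so the coefficient of e_A in the preimage is (e_A)^2 * tr(M rho(e_A))/4.
Nonzero projections over blades of grade <= 2: 1: (1)^2 = +1, tr(M 1) = -2, coefficient -\frac{1}{2}; e_{1} e_{4}: (e_{1} e_{4})^2 = +1, tr(M rho(e_{1} e_{4})) = 2, coefficient \frac{1}{2}. Every other blade of grade <= 2 projects to 0.
Answer: -\frac{1}{2} + \frac{1}{2} e_{1} e_{4}


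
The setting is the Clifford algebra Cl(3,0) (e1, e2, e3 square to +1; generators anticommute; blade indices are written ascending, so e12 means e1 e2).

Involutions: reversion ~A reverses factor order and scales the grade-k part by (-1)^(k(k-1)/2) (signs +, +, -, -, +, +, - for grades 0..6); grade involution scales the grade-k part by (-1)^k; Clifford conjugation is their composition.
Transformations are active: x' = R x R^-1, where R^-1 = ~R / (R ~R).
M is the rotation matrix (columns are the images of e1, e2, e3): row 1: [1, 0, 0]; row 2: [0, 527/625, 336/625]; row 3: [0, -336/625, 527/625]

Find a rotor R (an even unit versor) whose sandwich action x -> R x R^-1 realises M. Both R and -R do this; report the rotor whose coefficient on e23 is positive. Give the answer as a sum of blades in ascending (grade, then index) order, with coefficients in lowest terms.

Method: write R = a + b12*e12 + b13*e13 + b23*e23 with a^2 + b12^2 + b13^2 + b23^2 = 1 (so R^-1 = ~R). Expanding the columns R e_j ~R gives tr M = 4a^2 - 1 and, from the antisymmetric part, M21 - M12 = -4a*b12, M13 - M31 = 4a*b13, M32 - M23 = -4a*b23.
Here tr M = 1679/625, so a^2 = (1 + tr M)/4 = 576/625 and a = ±24/25. Taking a = 24/25: M21 - M12 = 0, M13 - M31 = 0, M32 - M23 = -672/625, giving b12 = 0, b13 = 0, b23 = 7/25, i.e. R = 24/25 + 7/25*e23.
Its e23 coefficient is already positive.
Answer: 24/25 + 7/25*e23. Sheet selection: the two-to-one cover makes ±R indistinguishable at the matrix level (trace 1679/625), so uniqueness comes from the required sign on e23.


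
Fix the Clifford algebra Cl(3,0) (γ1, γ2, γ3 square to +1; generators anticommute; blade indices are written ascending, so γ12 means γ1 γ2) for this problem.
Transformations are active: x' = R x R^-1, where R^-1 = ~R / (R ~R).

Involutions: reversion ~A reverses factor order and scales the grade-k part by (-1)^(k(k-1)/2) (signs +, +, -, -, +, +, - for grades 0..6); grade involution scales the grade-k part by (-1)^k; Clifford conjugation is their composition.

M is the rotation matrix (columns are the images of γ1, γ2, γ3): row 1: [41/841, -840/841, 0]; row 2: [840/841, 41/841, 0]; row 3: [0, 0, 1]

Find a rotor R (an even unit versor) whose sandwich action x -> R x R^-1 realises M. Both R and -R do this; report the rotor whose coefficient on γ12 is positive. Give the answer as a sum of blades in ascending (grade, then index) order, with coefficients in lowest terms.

Method: write R = a + b12*γ12 + b13*γ13 + b23*γ23 with a^2 + b12^2 + b13^2 + b23^2 = 1 (so R^-1 = ~R). Expanding the columns R e_j ~R gives tr M = 4a^2 - 1 and, from the antisymmetric part, M21 - M12 = -4a*b12, M13 - M31 = 4a*b13, M32 - M23 = -4a*b23.
Here tr M = 923/841, so a^2 = (1 + tr M)/4 = 441/841 and a = ±21/29. Taking a = 21/29: M21 - M12 = 1680/841, M13 - M31 = 0, M32 - M23 = 0, giving b12 = -20/29, b13 = 0, b23 = 0, i.e. R = 21/29 - 20/29*γ12.
Its γ12 coefficient is negative, so report the other preimage -R.
Answer: -21/29 + 20/29*γ12. Note: both R and -R realise this M (trace 923/841); the covering map identifies them, and the γ12-coefficient sign is the tie-breaker.


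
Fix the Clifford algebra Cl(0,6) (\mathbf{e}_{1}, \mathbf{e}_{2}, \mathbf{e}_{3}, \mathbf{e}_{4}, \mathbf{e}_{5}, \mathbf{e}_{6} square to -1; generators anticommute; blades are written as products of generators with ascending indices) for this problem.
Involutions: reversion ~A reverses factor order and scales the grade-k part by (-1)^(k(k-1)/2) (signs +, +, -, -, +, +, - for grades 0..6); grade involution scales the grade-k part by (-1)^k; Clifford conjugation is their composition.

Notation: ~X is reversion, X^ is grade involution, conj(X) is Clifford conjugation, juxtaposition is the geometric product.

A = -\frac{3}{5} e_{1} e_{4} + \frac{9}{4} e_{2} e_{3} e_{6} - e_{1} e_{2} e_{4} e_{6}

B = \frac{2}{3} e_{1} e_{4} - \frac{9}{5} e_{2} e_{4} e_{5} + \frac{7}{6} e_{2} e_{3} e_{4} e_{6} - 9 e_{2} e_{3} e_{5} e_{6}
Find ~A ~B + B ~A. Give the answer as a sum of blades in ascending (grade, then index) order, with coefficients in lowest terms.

first term: \frac{2}{5} + \frac{21}{8} e_{4} - \frac{81}{4} e_{5} - \frac{7}{6} e_{1} e_{3} + \frac{2}{3} e_{2} e_{6} + \frac{27}{25} e_{1} e_{2} e_{5} - \frac{9}{5} e_{1} e_{5} e_{6} - \frac{7}{10} e_{1} e_{2} e_{3} e_{6} - 9 e_{1} e_{3} e_{4} e_{5} + \frac{81}{20} e_{3} e_{4} e_{5} e_{6} + \frac{3}{2} e_{1} e_{2} e_{3} e_{4} e_{6} - \frac{27}{5} e_{1} e_{2} e_{3} e_{4} e_{5} e_{6}
second term: -\frac{2}{5} - \frac{21}{8} e_{4} + \frac{81}{4} e_{5} + \frac{7}{6} e_{1} e_{3} - \frac{2}{3} e_{2} e_{6} + \frac{27}{25} e_{1} e_{2} e_{5} + \frac{9}{5} e_{1} e_{5} e_{6} + \frac{7}{10} e_{1} e_{2} e_{3} e_{6} - 9 e_{1} e_{3} e_{4} e_{5} - \frac{81}{20} e_{3} e_{4} e_{5} e_{6} - \frac{3}{2} e_{1} e_{2} e_{3} e_{4} e_{6} - \frac{27}{5} e_{1} e_{2} e_{3} e_{4} e_{5} e_{6}
Answer: \frac{54}{25} e_{1} e_{2} e_{5} - 18 e_{1} e_{3} e_{4} e_{5} - \frac{54}{5} e_{1} e_{2} e_{3} e_{4} e_{5} e_{6}


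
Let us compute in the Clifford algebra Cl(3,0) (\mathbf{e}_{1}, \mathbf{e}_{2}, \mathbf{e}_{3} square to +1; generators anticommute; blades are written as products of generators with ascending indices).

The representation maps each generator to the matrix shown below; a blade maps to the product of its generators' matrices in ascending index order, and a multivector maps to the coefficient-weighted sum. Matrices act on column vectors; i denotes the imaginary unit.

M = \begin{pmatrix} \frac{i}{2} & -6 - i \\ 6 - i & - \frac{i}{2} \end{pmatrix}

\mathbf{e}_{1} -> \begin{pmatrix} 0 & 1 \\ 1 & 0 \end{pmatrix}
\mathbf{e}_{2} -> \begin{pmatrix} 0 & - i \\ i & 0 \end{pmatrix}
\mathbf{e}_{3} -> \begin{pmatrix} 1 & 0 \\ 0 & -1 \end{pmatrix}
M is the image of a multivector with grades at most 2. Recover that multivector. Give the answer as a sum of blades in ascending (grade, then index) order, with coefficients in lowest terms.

Method: 1, rho(e_{1}), rho(e_{2}), rho(e_{3}) form a trace-orthogonal basis of the 2x2 complex matrices (tr(X Y) = 2 if X = Y, else 0), so M = m0*1 + m1*rho(e_{1}) + m2*rho(e_{2}) + m3*rho(e_{3}) with m0 = tr(M)/2 = 0, m1 = tr(M rho(e_{1}))/2 = - i, m2 = tr(M rho(e_{2}))/2 = - 6 i, m3 = tr(M rho(e_{3}))/2 = \frac{i}{2}.
Multiplying table entries, the bivector images are rho(e_{1} e_{2}) = i*rho(e_{3}), rho(e_{1} e_{3}) = -i*rho(e_{2}), rho(e_{2} e_{3}) = i*rho(e_{1}); with real blade coefficients the real parts of m0..m3 are the coefficients of 1, e_{1}, e_{2}, e_{3} and the imaginary parts give the bivectors (e_{2} e_{3}: Im m1, e_{1} e_{3}: -Im m2, e_{1} e_{2}: Im m3).
Answer: \frac{1}{2} e_{1} e_{2} + 6 e_{1} e_{3} - e_{2} e_{3}


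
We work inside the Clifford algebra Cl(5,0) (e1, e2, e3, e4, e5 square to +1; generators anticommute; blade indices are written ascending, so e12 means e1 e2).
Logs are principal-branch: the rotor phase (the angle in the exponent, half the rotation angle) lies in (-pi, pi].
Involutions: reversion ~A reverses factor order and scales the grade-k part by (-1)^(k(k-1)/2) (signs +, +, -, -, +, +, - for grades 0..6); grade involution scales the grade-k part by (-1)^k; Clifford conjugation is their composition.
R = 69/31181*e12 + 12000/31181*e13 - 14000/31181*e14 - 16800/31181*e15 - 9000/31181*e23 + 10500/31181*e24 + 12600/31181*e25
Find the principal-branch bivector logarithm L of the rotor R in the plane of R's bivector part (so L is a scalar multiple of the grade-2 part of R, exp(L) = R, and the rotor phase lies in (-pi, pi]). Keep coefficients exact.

The scalar part of R is 0, and that scalar determines the rotor phase on the principal branch; recovering the unit plane as bivector-part over sine of the phase gives L = phase * plane.
Concretely: cos(phase) = 0 gives phase = ±pi/2, and since phase/sin(phase) is even the sign is immaterial: L = (phase/sin(phase)) * <R>_2 = (pi/2) * <R>_2.
Answer: 69*pi/62362*e12 + 6000*pi/31181*e13 - 7000*pi/31181*e14 - 8400*pi/31181*e15 - 4500*pi/31181*e23 + 5250*pi/31181*e24 + 6300*pi/31181*e25


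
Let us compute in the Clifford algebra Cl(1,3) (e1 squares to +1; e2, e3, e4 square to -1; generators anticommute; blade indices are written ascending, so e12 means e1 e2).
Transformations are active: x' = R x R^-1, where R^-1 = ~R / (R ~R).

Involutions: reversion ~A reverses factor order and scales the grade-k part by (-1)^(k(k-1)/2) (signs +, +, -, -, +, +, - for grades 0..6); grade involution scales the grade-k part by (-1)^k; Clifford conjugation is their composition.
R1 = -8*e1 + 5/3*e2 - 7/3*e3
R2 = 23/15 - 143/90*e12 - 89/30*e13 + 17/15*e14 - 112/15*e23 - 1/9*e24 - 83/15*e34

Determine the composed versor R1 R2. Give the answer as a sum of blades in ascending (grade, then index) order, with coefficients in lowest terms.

Distribute over the terms of R1 (each basis-blade product reordered to ascending indices, repeated generators contracted through their squares):
(-8*e1) R2 = -184/15*e1 + 572/45*e2 + 356/15*e3 - 136/15*e4 + 896/15*e123 + 8/9*e124 + 664/15*e134
(5/3*e2) R2 = -143/54*e1 + 23/9*e2 + 112/9*e3 + 5/27*e4 + 89/18*e123 - 17/9*e124 - 83/9*e234
(-7/3*e3) R2 = 623/90*e1 + 784/45*e2 - 161/45*e3 - 581/45*e4 + 1001/270*e123 + 119/45*e134 - 7/27*e234
Summing the partial products and collecting blades:
Answer: -1079/135*e1 + 1471/45*e2 + 163/5*e3 - 2942/135*e4 + 9232/135*e123 - e124 + 2111/45*e134 - 256/27*e234


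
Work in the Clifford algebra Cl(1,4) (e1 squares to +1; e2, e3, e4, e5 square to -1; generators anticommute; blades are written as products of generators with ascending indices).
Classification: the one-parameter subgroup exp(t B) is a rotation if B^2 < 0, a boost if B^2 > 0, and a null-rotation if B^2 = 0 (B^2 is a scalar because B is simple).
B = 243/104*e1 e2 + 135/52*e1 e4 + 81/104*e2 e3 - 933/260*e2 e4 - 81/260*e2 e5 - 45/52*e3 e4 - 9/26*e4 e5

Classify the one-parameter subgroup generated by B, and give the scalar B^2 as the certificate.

B^2 term by term: the squares give (243/104)^2*(e1 e2)^2 + (135/52)^2*(e1 e4)^2 + (81/104)^2*(e2 e3)^2 + (-933/260)^2*(e2 e4)^2 + (-81/260)^2*(e2 e5)^2 + (-45/52)^2*(e3 e4)^2 + (-9/26)^2*(e4 e5)^2 = 59049/10816*(+1) + 18225/2704*(+1) + 6561/10816*(-1) + 870489/67600*(-1) + 6561/67600*(-1) + 2025/2704*(-1) + 81/676*(-1) = -9/4 (each basis 2-blade squares to minus the product of its generators' squares); cross terms between blades sharing an index anticommute and cancel; the commuting (index-disjoint) pairs give grade-4 terms 2*c*c'*(blade product), which cancel blade by blade — e1 e2 e3 e4: -10935/2704 + 10935/2704 = 0; e1 e2 e4 e5: -2187/1352 + 2187/1352 = 0; e2 e3 e4 e5: -729/1352 + 729/1352 = 0 — confirming B is simple. So B^2 = -9/4.
Answer: rotation, certificate B^2 = -9/4. Because -9/4 is invariant under every versor sandwich, the classification follows from its sign alone.


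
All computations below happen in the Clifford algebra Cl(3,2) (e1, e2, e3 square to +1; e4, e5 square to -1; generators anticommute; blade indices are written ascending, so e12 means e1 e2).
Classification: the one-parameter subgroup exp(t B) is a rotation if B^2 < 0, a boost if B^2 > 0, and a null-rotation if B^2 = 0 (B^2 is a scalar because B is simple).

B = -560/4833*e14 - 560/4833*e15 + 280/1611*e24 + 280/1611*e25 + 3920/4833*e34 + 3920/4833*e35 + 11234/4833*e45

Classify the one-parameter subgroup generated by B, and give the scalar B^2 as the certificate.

B^2 term by term: the squares give (-560/4833)^2*(e14)^2 + (-560/4833)^2*(e15)^2 + (280/1611)^2*(e24)^2 + (280/1611)^2*(e25)^2 + (3920/4833)^2*(e34)^2 + (3920/4833)^2*(e35)^2 + (11234/4833)^2*(e45)^2 = 313600/23357889*(+1) + 313600/23357889*(+1) + 78400/2595321*(+1) + 78400/2595321*(+1) + 15366400/23357889*(+1) + 15366400/23357889*(+1) + 126202756/23357889*(-1) = -4 (each basis 2-blade squares to minus the product of its generators' squares); cross terms between blades sharing an index anticommute and cancel; the commuting (index-disjoint) pairs give grade-4 terms 2*c*c'*(blade product), which cancel blade by blade — e1245: 313600/7785963 - 313600/7785963 = 0; e1345: 4390400/23357889 - 4390400/23357889 = 0; e2345: -2195200/7785963 + 2195200/7785963 = 0 — confirming B is simple. So B^2 = -4.
Answer: rotation, certificate B^2 = -4. Note: conjugating B changes its blade decomposition but never the scalar B^2 = -4, whose sign settles the classification.


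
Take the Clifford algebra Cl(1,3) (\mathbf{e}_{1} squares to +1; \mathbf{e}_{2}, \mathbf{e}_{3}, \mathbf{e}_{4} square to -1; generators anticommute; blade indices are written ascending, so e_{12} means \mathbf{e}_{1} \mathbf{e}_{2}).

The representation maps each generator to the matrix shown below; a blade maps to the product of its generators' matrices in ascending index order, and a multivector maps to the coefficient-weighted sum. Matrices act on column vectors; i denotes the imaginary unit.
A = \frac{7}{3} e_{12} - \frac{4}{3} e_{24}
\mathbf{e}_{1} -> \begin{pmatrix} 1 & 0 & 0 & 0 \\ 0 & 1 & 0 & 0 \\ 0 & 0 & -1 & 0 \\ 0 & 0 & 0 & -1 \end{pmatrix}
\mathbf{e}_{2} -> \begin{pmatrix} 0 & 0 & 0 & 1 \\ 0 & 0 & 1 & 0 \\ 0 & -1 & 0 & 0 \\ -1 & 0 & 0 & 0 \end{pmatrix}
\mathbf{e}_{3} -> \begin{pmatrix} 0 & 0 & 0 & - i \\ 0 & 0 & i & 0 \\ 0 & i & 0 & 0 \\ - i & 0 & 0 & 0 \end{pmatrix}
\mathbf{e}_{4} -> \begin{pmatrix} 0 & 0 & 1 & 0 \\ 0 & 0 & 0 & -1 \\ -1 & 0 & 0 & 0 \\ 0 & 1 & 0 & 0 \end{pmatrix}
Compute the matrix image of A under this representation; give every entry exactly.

Bivector images (products of the table entries): rho(e_{12}) = rho(\mathbf{e}_{1})rho(\mathbf{e}_{2}) = \begin{pmatrix} 0 & 0 & 0 & 1 \\ 0 & 0 & 1 & 0 \\ 0 & 1 & 0 & 0 \\ 1 & 0 & 0 & 0 \end{pmatrix}; rho(e_{24}) = rho(\mathbf{e}_{2})rho(\mathbf{e}_{4}) = \begin{pmatrix} 0 & 1 & 0 & 0 \\ -1 & 0 & 0 & 0 \\ 0 & 0 & 0 & 1 \\ 0 & 0 & -1 & 0 \end{pmatrix}.
M = (\frac{7}{3})*rho(e_{12}) + (-\frac{4}{3})*rho(e_{24}), summed entrywise:
Answer: \begin{pmatrix} 0 & - \frac{4}{3} & 0 & \frac{7}{3} \\ \frac{4}{3} & 0 & \frac{7}{3} & 0 \\ 0 & \frac{7}{3} & 0 & - \frac{4}{3} \\ \frac{7}{3} & 0 & \frac{4}{3} & 0 \end{pmatrix}


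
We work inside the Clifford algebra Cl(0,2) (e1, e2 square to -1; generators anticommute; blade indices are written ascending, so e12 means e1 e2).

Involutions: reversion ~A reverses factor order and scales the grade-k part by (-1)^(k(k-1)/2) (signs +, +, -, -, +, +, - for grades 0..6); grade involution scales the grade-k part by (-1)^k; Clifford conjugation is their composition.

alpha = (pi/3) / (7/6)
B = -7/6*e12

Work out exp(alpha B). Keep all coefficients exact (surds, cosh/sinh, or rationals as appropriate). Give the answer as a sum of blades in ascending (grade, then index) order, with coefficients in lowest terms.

B^2 = (-7/6)^2*(e12)^2 = 49/36*(-1) = -49/36 (a basis 2-blade squares to minus the product of its generators' squares).
B^2 = -49/36 — the negative square puts this in the circular regime; l = 7/6, alpha*l = pi/3, so exp(alpha B) = cos(pi/3) + (sin(pi/3)/(7/6))*B = 1/2 + (3*sqrt(3)/7)*B.
Answer: 1/2 - sqrt(3)/2*e12


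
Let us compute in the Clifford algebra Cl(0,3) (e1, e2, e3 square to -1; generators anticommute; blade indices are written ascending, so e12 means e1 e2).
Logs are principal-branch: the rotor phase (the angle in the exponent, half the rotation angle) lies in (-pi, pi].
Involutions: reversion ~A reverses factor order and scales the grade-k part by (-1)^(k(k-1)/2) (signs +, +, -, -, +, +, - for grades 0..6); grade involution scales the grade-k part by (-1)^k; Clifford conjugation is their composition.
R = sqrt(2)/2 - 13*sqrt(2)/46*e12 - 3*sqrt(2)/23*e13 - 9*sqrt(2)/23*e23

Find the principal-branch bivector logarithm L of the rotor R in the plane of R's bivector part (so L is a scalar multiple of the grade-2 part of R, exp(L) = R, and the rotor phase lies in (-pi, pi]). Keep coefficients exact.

The scalar part of R is sqrt(2)/2, which pins the rotor phase on the principal branch; dividing the bivector part by the sine of that phase recovers the unit plane, and L is the phase times that plane.
Concretely: cos(phase) = sqrt(2)/2 gives phase = ±pi/4, and since phase/sin(phase) is even the sign is immaterial: L = (phase/sin(phase)) * <R>_2 = (sqrt(2)*pi/4) * <R>_2.
Answer: -13*pi/92*e12 - 3*pi/46*e13 - 9*pi/46*e23


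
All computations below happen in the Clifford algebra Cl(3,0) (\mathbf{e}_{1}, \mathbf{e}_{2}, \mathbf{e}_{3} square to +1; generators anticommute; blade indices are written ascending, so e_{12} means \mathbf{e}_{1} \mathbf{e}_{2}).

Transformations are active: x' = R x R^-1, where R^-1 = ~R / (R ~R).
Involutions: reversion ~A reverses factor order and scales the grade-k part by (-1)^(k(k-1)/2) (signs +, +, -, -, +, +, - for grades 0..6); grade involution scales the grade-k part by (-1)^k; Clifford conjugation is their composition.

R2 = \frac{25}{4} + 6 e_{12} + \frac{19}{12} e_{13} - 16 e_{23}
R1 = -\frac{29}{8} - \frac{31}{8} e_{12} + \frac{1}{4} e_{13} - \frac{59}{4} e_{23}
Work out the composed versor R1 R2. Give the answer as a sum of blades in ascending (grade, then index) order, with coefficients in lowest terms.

Distribute over the terms of R1 (each basis-blade product reordered to ascending indices, repeated generators contracted through their squares):
(-\frac{29}{8}) R2 = -\frac{725}{32} - \frac{87}{4} e_{12} - \frac{551}{96} e_{13} + 58 e_{23}
(-\frac{31}{8} e_{12}) R2 = \frac{93}{4} - \frac{775}{32} e_{12} + 62 e_{13} + \frac{589}{96} e_{23}
(\frac{1}{4} e_{13}) R2 = -\frac{19}{48} + 4 e_{12} + \frac{25}{16} e_{13} + \frac{3}{2} e_{23}
(-\frac{59}{4} e_{23}) R2 = -236 - \frac{1121}{48} e_{12} + \frac{177}{2} e_{13} - \frac{1475}{16} e_{23}
Summing the partial products and collecting blades:
Answer: -\frac{22637}{96} - \frac{6271}{96} e_{12} + \frac{14047}{96} e_{13} - \frac{2549}{96} e_{23}


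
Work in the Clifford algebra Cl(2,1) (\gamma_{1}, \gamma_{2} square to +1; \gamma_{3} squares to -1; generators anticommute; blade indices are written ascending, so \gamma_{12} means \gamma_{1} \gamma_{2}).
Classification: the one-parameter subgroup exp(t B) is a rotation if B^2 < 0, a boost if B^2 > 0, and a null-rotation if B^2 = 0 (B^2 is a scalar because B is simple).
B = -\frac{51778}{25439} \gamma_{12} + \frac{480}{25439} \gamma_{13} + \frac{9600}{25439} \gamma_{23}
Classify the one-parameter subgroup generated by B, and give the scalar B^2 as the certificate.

B^2 term by term: the squares give (-\frac{51778}{25439})^2*(\gamma_{12})^2 + (\frac{480}{25439})^2*(\gamma_{13})^2 + (\frac{9600}{25439})^2*(\gamma_{23})^2 = \frac{2680961284}{647142721}*(-1) + \frac{230400}{647142721}*(+1) + \frac{92160000}{647142721}*(+1) = -4 (each basis 2-blade squares to minus the product of its generators' squares); cross terms between blades sharing an index anticommute and cancel. So B^2 = -4.
Answer: rotation, certificate B^2 = -4. Because -4 is invariant under every versor sandwich, the classification follows from its sign alone.


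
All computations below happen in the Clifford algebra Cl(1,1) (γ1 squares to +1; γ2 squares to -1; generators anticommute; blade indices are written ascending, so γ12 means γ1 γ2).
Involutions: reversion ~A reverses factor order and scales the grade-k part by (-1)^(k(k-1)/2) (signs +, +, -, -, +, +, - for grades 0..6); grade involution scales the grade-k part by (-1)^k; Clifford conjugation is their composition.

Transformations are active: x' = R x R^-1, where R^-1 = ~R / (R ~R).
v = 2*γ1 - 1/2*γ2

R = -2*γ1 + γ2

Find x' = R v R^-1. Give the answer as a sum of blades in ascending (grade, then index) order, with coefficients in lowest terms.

~R = -2*γ1 + γ2, and R ~R = 3, so R^-1 = ~R / (3).
R v = -7/2 - γ12
Answer: 8/3*γ1 - 11/6*γ2


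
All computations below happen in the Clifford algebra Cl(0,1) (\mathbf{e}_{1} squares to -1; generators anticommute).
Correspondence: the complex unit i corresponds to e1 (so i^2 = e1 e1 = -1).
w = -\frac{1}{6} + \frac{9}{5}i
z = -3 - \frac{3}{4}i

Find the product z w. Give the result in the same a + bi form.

In blades: z = -3 - \frac{3}{4} e_{1}, w = -\frac{1}{6} + \frac{9}{5} e_{1}.
Distribute z over w term by term (generator squares from the signature, products reordered to ascending indices): (-3)*w = \frac{1}{2} - \frac{27}{5} e_{1}; (-\frac{3}{4} e_{1})*w = \frac{27}{20} + \frac{1}{8} e_{1}.
Sum: \frac{37}{20} - \frac{211}{40} e_{1}; translating back through the correspondence:
Answer: \frac{37}{20} - \frac{211}{40}i


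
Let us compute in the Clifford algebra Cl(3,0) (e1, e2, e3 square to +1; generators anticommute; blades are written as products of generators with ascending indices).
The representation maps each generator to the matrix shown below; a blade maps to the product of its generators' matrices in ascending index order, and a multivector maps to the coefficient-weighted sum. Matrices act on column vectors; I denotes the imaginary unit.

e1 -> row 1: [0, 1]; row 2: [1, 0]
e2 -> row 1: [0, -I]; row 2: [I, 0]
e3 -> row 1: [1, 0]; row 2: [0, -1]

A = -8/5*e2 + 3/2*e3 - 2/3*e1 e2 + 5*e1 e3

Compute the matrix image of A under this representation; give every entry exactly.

Bivector images (products of the table entries): rho(e1 e2) = rho(e1)rho(e2) = row 1: [I, 0]; row 2: [0, -I]; rho(e1 e3) = rho(e1)rho(e3) = row 1: [0, -1]; row 2: [1, 0].
M = (-8/5)*rho(e2) + (3/2)*rho(e3) + (-2/3)*rho(e1 e2) + (5)*rho(e1 e3), summed entrywise:
Answer: row 1: [3/2 - 2*I/3, -5 + 8*I/5]; row 2: [5 - 8*I/5, -3/2 + 2*I/3]


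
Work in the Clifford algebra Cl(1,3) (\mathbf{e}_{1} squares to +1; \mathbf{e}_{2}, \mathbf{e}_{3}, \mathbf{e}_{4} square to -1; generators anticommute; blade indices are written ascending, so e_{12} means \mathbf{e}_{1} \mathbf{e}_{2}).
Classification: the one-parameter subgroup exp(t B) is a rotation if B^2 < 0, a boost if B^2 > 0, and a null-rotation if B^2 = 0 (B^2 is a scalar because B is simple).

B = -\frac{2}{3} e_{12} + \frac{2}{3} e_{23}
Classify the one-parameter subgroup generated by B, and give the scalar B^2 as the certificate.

B^2 term by term: the squares give (-\frac{2}{3})^2*(e_{12})^2 + (\frac{2}{3})^2*(e_{23})^2 = \frac{4}{9}*(+1) + \frac{4}{9}*(-1) = 0 (each basis 2-blade squares to minus the product of its generators' squares); cross terms between blades sharing an index anticommute and cancel. So B^2 = 0.
Answer: null-rotation, certificate B^2 = 0. The scalar 0 is the complete invariant here: its sign names the subgroup type.


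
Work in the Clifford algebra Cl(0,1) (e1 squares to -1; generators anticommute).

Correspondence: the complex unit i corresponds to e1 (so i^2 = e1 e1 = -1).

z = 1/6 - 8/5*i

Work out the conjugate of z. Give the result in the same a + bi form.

In blades: z = 1/6 - 8/5*e1.
Conjugation here is Clifford conjugation: the scalar is fixed and the grade-1 and grade-2 blades all flip sign, giving 1/6 + 8/5*e1; translating back:
Answer: 1/6 + 8/5*i


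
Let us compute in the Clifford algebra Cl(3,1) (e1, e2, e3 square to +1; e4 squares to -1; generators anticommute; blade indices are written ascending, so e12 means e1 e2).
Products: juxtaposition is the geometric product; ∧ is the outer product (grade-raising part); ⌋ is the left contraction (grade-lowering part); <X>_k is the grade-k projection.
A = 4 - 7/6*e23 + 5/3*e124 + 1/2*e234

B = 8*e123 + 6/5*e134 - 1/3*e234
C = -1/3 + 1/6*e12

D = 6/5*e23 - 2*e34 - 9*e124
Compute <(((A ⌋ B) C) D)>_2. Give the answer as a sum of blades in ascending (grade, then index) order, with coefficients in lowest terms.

step 1: -1/6 + 28/3*e1 - 7/18*e4 + 32*e123 + 24/5*e134 - 4/3*e234
step 2: 1/18 - 28/9*e1 + 14/9*e2 - 16/3*e3 + 7/54*e4 - 1/36*e12 - 32/3*e123 - 7/108*e124 - 62/45*e134 + 56/45*e234
step 3: 7/12 + 140/9*e1 + 176/45*e2 + 217/135*e3 + 2677/300*e4 + 7/6*e12 - 337/30*e13 + 14*e14 - 37/3*e23 + 28*e24 - 865/9*e34 - 973/270*e123 + 3373/150*e124 + 553/90*e134 - 133/45*e234 + 865/18*e1234
step 4: 7/6*e12 - 337/30*e13 + 14*e14 - 37/3*e23 + 28*e24 - 865/9*e34
Answer: 7/6*e12 - 337/30*e13 + 14*e14 - 37/3*e23 + 28*e24 - 865/9*e34


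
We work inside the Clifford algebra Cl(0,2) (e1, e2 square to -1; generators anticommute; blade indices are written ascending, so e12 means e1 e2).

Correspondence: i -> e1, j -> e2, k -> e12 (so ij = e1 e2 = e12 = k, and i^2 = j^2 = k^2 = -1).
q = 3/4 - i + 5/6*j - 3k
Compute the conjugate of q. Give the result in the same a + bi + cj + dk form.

In blades: q = 3/4 - e1 + 5/6*e2 - 3*e12.
Conjugation here is Clifford conjugation: the scalar is fixed and the grade-1 and grade-2 blades all flip sign, giving 3/4 + e1 - 5/6*e2 + 3*e12; translating back:
Answer: 3/4 + i - 5/6*j + 3k


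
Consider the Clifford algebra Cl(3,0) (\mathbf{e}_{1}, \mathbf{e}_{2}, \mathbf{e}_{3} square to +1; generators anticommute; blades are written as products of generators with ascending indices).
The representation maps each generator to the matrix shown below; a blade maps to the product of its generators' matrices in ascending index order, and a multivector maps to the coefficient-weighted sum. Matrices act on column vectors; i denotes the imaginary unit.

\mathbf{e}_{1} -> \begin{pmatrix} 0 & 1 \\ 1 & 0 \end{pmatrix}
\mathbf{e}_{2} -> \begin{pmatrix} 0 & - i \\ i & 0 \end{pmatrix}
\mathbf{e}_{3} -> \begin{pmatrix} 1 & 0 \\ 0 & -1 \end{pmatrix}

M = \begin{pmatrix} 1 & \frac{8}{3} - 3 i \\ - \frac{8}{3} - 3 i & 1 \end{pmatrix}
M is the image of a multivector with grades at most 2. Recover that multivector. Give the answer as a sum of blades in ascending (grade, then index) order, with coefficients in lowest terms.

Method: 1, rho(e_{1}), rho(e_{2}), rho(e_{3}) form a trace-orthogonal basis of the 2x2 complex matrices (tr(X Y) = 2 if X = Y, else 0), so M = m0*1 + m1*rho(e_{1}) + m2*rho(e_{2}) + m3*rho(e_{3}) with m0 = tr(M)/2 = 1, m1 = tr(M rho(e_{1}))/2 = - 3 i, m2 = tr(M rho(e_{2}))/2 = \frac{8 i}{3}, m3 = tr(M rho(e_{3}))/2 = 0.
Multiplying table entries, the bivector images are rho(e_{1} e_{2}) = i*rho(e_{3}), rho(e_{1} e_{3}) = -i*rho(e_{2}), rho(e_{2} e_{3}) = i*rho(e_{1}); with real blade coefficients the real parts of m0..m3 are the coefficients of 1, e_{1}, e_{2}, e_{3} and the imaginary parts give the bivectors (e_{2} e_{3}: Im m1, e_{1} e_{3}: -Im m2, e_{1} e_{2}: Im m3).
Answer: 1 - \frac{8}{3} e_{1} e_{3} - 3 e_{2} e_{3}


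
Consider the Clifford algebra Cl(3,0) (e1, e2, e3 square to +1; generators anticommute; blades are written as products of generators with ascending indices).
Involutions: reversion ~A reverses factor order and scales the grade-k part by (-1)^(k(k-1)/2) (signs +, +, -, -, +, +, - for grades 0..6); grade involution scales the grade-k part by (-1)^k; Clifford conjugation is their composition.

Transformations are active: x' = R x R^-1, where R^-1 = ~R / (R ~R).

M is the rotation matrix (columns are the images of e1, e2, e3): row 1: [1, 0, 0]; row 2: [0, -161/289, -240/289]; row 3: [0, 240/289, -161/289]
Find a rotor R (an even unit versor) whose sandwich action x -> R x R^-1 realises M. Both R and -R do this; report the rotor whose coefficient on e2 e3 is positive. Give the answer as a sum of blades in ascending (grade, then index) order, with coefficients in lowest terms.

Method: write R = a + b12*e1 e2 + b13*e1 e3 + b23*e2 e3 with a^2 + b12^2 + b13^2 + b23^2 = 1 (so R^-1 = ~R). Expanding the columns R e_j ~R gives tr M = 4a^2 - 1 and, from the antisymmetric part, M21 - M12 = -4a*b12, M13 - M31 = 4a*b13, M32 - M23 = -4a*b23.
Here tr M = -33/289, so a^2 = (1 + tr M)/4 = 64/289 and a = ±8/17. Taking a = 8/17: M21 - M12 = 0, M13 - M31 = 0, M32 - M23 = 480/289, giving b12 = 0, b13 = 0, b23 = -15/17, i.e. R = 8/17 - 15/17*e2 e3.
Its e2 e3 coefficient is negative, so report the other preimage -R.
Answer: -8/17 + 15/17*e2 e3. Recall the cover is two-to-one: with M of trace -33/289, both preimages act alike, and the stated e2 e3 sign chooses the sheet.


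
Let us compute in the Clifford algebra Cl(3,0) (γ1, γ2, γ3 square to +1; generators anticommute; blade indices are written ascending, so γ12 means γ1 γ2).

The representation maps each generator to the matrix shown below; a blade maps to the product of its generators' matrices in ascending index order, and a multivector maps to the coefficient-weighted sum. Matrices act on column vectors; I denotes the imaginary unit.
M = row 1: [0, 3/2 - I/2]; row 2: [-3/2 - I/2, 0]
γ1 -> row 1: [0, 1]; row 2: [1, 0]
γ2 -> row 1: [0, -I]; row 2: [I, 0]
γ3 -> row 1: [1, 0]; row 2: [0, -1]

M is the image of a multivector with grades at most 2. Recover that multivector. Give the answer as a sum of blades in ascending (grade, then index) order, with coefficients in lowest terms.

Method: 1, rho(γ1), rho(γ2), rho(γ3) form a trace-orthogonal basis of the 2x2 complex matrices (tr(X Y) = 2 if X = Y, else 0), so M = m0*1 + m1*rho(γ1) + m2*rho(γ2) + m3*rho(γ3) with m0 = tr(M)/2 = 0, m1 = tr(M rho(γ1))/2 = -I/2, m2 = tr(M rho(γ2))/2 = 3*I/2, m3 = tr(M rho(γ3))/2 = 0.
Multiplying table entries, the bivector images are rho(γ12) = I*rho(γ3), rho(γ13) = -I*rho(γ2), rho(γ23) = I*rho(γ1); with real blade coefficients the real parts of m0..m3 are the coefficients of 1, γ1, γ2, γ3 and the imaginary parts give the bivectors (γ23: Im m1, γ13: -Im m2, γ12: Im m3).
Answer: -3/2*γ13 - 1/2*γ23


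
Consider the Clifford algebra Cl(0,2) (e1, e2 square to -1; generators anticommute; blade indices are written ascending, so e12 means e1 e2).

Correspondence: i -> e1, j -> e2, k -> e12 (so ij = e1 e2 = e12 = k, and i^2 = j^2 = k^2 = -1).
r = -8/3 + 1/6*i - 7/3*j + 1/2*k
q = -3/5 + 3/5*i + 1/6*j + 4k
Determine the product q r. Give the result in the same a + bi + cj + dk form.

In blades: q = -3/5 + 3/5*e1 + 1/6*e2 + 4*e12, r = -8/3 + 1/6*e1 - 7/3*e2 + 1/2*e12.
Distribute q over r term by term (generator squares from the signature, products reordered to ascending indices): (-3/5)*r = 8/5 - 1/10*e1 + 7/5*e2 - 3/10*e12; (3/5*e1)*r = -1/10 - 8/5*e1 - 3/10*e2 - 7/5*e12; (1/6*e2)*r = 7/18 + 1/12*e1 - 4/9*e2 - 1/36*e12; (4*e12)*r = -2 + 28/3*e1 + 2/3*e2 - 32/3*e12.
Sum: -1/9 + 463/60*e1 + 119/90*e2 - 2231/180*e12; translating back through the correspondence:
Answer: -1/9 + 463/60*i + 119/90*j - 2231/180*k


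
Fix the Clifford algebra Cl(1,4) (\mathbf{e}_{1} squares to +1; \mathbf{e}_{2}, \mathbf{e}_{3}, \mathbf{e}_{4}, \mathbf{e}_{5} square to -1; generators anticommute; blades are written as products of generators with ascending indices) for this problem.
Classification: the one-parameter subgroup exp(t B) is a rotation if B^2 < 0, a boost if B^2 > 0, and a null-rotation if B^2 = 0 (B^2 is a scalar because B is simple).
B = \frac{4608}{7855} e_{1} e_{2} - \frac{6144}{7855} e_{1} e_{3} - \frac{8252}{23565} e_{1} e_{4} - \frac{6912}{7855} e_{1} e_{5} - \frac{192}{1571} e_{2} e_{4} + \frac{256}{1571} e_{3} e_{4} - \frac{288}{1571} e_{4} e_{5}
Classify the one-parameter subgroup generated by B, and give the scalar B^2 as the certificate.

B^2 term by term: the squares give (\frac{4608}{7855})^2*(e_{1} e_{2})^2 + (-\frac{6144}{7855})^2*(e_{1} e_{3})^2 + (-\frac{8252}{23565})^2*(e_{1} e_{4})^2 + (-\frac{6912}{7855})^2*(e_{1} e_{5})^2 + (-\frac{192}{1571})^2*(e_{2} e_{4})^2 + (\frac{256}{1571})^2*(e_{3} e_{4})^2 + (-\frac{288}{1571})^2*(e_{4} e_{5})^2 = \frac{21233664}{61701025}*(+1) + \frac{37748736}{61701025}*(+1) + \frac{68095504}{555309225}*(+1) + \frac{47775744}{61701025}*(+1) + \frac{36864}{2468041}*(-1) + \frac{65536}{2468041}*(-1) + \frac{82944}{2468041}*(-1) = \frac{16}{9} (each basis 2-blade squares to minus the product of its generators' squares); cross terms between blades sharing an index anticommute and cancel; the commuting (index-disjoint) pairs give grade-4 terms 2*c*c'*(blade product), which cancel blade by blade — e_{1} e_{2} e_{3} e_{4}: \frac{2359296}{12340205} - \frac{2359296}{12340205} = 0; e_{1} e_{2} e_{4} e_{5}: -\frac{2654208}{12340205} + \frac{2654208}{12340205} = 0; e_{1} e_{3} e_{4} e_{5}: \frac{3538944}{12340205} - \frac{3538944}{12340205} = 0 — confirming B is simple. So B^2 = \frac{16}{9}.
Answer: boost, certificate B^2 = \frac{16}{9}. Check the certificate: B^2 = \frac{16}{9}, and that sign is decisive whatever form B takes.


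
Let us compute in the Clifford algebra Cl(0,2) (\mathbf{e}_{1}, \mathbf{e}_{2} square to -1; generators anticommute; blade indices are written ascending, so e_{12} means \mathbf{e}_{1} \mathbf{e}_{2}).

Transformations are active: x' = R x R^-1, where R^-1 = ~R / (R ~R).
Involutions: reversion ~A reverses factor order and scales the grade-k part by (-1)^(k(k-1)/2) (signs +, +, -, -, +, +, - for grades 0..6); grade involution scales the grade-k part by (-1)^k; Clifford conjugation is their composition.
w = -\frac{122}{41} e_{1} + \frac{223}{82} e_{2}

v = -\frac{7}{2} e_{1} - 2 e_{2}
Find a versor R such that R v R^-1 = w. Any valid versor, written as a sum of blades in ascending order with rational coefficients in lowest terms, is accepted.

Equal squares first: v^2 = w^2 = -\frac{65}{4}. Then v + w = -\frac{531}{82} e_{1} + \frac{59}{82} e_{2} is a versor taking v to w, provided it is invertible.
Answer: -\frac{531}{82} e_{1} + \frac{59}{82} e_{2}
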